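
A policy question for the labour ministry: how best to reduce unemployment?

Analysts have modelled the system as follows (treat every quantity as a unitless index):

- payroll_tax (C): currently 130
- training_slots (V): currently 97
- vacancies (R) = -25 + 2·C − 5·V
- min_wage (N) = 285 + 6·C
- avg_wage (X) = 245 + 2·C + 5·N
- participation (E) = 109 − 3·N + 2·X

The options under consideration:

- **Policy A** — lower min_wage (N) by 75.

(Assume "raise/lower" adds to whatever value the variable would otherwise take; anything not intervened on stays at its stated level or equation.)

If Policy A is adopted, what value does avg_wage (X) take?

5455

Policy A (N − 75):
  C = 130
  N = 285 + 6·130 (−75 from intervention) = 990
  X = 245 + 2·130 + 5·990 = 5455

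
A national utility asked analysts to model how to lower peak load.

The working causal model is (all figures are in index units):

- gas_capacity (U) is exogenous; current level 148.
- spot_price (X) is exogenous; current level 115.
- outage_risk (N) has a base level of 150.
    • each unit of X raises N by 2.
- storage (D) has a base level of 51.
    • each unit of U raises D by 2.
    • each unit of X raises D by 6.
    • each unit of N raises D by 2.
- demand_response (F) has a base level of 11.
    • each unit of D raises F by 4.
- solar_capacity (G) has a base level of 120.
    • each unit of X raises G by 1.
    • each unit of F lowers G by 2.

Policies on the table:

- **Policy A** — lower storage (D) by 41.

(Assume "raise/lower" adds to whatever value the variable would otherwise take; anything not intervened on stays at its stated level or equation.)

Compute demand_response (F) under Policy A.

7035

Policy A (D − 41):
  U = 148
  X = 115
  N = 150 + 2·115 = 380
  D = 51 + 2·148 + 6·115 + 2·380 (−41 from intervention) = 1756
  F = 11 + 4·1756 = 7035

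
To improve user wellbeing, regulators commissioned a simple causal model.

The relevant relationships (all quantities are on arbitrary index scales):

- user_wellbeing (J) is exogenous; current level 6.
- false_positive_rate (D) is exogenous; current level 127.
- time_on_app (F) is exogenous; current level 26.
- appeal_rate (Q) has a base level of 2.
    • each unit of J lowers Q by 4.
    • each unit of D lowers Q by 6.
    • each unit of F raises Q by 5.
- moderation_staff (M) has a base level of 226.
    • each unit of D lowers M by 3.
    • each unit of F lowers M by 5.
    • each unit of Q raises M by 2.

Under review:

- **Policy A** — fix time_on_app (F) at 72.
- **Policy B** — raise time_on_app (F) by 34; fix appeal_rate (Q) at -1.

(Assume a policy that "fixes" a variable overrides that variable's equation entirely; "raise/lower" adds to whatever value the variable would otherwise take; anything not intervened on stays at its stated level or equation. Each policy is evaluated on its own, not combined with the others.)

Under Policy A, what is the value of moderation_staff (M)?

Policy A (F := 72):
  J = 6
  D = 127
  F = 72
  Q = 2 − 4·6 − 6·127 + 5·72 = -424
  M = 226 − 3·127 − 5·72 + 2·(-424) = -1363

-1363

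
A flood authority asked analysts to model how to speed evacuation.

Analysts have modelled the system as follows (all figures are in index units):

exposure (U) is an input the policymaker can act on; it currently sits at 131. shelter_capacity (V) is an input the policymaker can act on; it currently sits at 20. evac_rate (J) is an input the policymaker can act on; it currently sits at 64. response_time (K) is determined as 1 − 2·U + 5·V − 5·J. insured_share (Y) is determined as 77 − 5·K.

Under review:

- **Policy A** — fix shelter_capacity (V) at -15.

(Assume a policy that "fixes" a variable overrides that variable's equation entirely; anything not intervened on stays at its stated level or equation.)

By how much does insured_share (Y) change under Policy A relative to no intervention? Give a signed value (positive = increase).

875

Baseline:
  U = 131
  V = 20
  J = 64
  K = 1 − 2·131 + 5·20 − 5·64 = -481
  Y = 77 − 5·(-481) = 2482
Policy A (V := -15):
  U = 131
  V = -15
  J = 64
  K = 1 − 2·131 + 5·(-15) − 5·64 = -656
  Y = 77 − 5·(-656) = 3357
Change in Y: 3357 − 2482 = 875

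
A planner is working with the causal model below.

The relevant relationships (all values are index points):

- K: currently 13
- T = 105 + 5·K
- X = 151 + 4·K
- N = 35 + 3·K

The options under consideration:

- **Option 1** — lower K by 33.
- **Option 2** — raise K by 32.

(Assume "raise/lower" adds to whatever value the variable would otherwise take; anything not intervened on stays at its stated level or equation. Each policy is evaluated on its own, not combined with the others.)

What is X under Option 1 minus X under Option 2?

-260

Option 1 (K − 33):
  K = 13 − 33 = -20
  X = 151 + 4·(-20) = 71
Option 2 (K + 32):
  K = 13 + 32 = 45
  X = 151 + 4·45 = 331
X: 71 − 331 = -260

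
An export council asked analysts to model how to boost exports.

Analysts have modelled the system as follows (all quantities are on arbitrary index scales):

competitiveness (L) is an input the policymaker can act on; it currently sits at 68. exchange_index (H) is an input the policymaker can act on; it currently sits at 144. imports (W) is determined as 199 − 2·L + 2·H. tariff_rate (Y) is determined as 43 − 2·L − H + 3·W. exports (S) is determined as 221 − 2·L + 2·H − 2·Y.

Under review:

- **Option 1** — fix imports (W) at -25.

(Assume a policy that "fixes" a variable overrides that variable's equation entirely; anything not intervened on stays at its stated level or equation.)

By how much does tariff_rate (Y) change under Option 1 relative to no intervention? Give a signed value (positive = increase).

-1128

Baseline:
  L = 68
  H = 144
  W = 199 − 2·68 + 2·144 = 351
  Y = 43 − 2·68 − 144 + 3·351 = 816
Option 1 (W := -25):
  L = 68
  H = 144
  W = -25
  Y = 43 − 2·68 − 144 + 3·(-25) = -312
Change in Y: -312 − 816 = -1128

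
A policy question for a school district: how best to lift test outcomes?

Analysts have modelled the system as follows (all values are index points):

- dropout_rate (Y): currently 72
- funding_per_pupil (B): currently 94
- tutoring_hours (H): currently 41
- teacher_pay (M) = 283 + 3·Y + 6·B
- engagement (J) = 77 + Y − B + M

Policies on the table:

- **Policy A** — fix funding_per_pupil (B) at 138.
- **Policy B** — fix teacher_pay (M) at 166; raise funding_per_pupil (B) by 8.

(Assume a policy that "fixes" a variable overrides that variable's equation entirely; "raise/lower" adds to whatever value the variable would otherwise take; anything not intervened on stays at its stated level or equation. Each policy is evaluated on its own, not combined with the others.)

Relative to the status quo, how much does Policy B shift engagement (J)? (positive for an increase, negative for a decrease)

Baseline:
  Y = 72
  B = 94
  M = 283 + 3·72 + 6·94 = 1063
  J = 77 + 72 − 94 + 1063 = 1118
Policy B (M := 166, B + 8):
  Y = 72
  B = 94 + 8 = 102
  M = 166
  J = 77 + 72 − 102 + 166 = 213
Change in J: 213 − 1118 = -905

-905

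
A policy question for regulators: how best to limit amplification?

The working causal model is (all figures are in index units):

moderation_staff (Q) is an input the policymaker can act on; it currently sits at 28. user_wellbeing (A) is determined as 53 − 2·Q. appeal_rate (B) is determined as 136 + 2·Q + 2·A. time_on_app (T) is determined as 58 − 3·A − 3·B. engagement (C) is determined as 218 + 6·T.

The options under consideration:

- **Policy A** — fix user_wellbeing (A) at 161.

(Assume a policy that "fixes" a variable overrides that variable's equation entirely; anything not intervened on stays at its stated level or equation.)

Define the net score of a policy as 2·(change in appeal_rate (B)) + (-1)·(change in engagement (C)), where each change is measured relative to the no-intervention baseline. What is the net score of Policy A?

9512

Baseline:
  Q = 28
  A = 53 − 2·28 = -3
  B = 136 + 2·28 + 2·(-3) = 186
  T = 58 − 3·(-3) − 3·186 = -491
  C = 218 + 6·(-491) = -2728
Policy A (A := 161):
  Q = 28
  A = 161
  B = 136 + 2·28 + 2·161 = 514
  T = 58 − 3·161 − 3·514 = -1967
  C = 218 + 6·(-1967) = -11584
ΔB = 514 − 186 = 328; ΔC = -11584 − (-2728) = -8856
Score = 2·328 + (-1)·(-8856) = 9512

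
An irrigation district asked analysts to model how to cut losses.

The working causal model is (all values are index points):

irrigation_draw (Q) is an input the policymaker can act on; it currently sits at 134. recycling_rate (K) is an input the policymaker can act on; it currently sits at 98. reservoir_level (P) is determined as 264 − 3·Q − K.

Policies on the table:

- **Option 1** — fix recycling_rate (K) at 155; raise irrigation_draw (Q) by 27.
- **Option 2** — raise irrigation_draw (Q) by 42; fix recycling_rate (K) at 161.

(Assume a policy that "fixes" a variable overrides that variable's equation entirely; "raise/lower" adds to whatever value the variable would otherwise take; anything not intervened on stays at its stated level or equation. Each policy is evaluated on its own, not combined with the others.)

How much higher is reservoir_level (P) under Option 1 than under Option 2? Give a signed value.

51

Option 1 (K := 155, Q + 27):
  Q = 134 + 27 = 161
  K = 155
  P = 264 − 3·161 − 155 = -374
Option 2 (Q + 42, K := 161):
  Q = 134 + 42 = 176
  K = 161
  P = 264 − 3·176 − 161 = -425
P: -374 − (-425) = 51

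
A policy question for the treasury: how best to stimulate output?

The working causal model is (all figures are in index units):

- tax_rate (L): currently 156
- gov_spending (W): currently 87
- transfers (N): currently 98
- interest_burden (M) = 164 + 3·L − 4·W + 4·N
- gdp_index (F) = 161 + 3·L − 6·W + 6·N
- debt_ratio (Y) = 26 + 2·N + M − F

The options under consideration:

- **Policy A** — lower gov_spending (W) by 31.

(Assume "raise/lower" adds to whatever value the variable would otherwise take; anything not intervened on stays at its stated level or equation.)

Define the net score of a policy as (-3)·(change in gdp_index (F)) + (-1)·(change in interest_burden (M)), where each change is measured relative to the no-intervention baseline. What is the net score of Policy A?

Baseline:
  L = 156
  W = 87
  N = 98
  M = 164 + 3·156 − 4·87 + 4·98 = 676
  F = 161 + 3·156 − 6·87 + 6·98 = 695
Policy A (W − 31):
  L = 156
  W = 87 − 31 = 56
  N = 98
  M = 164 + 3·156 − 4·56 + 4·98 = 800
  F = 161 + 3·156 − 6·56 + 6·98 = 881
ΔF = 881 − 695 = 186; ΔM = 800 − 676 = 124
Score = (-3)·186 + (-1)·124 = -682

-682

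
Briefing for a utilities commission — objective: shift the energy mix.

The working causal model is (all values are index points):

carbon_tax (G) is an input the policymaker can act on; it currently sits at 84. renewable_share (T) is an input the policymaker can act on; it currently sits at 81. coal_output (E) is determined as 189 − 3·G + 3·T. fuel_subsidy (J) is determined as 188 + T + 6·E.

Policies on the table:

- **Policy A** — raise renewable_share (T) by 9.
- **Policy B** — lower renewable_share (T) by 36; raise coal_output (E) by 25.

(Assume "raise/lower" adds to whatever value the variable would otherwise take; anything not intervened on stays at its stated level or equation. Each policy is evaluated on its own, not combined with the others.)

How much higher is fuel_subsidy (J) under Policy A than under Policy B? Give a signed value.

705

Policy A (T + 9):
  G = 84
  T = 81 + 9 = 90
  E = 189 − 3·84 + 3·90 = 207
  J = 188 + 90 + 6·207 = 1520
Policy B (T − 36, E + 25):
  G = 84
  T = 81 − 36 = 45
  E = 189 − 3·84 + 3·45 (+25 from intervention) = 97
  J = 188 + 45 + 6·97 = 815
J: 1520 − 815 = 705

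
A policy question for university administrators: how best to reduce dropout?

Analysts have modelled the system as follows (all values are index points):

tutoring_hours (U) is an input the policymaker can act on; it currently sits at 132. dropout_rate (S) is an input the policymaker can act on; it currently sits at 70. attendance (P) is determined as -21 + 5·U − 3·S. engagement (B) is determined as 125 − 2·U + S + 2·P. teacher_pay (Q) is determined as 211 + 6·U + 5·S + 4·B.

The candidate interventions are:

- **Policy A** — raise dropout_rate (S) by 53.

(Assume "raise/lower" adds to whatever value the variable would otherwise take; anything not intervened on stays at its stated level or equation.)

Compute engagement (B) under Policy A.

Policy A (S + 53):
  U = 132
  S = 70 + 53 = 123
  P = -21 + 5·132 − 3·123 = 270
  B = 125 − 2·132 + 123 + 2·270 = 524

524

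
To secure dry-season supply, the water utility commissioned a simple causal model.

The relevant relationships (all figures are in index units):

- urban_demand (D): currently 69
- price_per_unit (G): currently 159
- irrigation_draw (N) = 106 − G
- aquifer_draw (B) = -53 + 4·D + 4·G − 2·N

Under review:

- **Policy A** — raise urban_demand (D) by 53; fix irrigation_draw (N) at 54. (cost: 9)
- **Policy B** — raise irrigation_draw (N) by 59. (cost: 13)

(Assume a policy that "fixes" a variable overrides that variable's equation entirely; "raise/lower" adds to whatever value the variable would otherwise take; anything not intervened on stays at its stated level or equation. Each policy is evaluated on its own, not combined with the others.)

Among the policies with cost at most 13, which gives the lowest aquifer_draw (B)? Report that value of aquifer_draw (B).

847

Policy A (D + 53, N := 54):
  D = 69 + 53 = 122
  G = 159
  N = 54
  B = -53 + 4·122 + 4·159 − 2·54 = 963
Policy B (N + 59):
  D = 69
  G = 159
  N = 106 − 159 (+59 from intervention) = 6
  B = -53 + 4·69 + 4·159 − 2·6 = 847
Comparing — Policy A: B=963, Policy B: B=847. Lowest is 847 (Policy B).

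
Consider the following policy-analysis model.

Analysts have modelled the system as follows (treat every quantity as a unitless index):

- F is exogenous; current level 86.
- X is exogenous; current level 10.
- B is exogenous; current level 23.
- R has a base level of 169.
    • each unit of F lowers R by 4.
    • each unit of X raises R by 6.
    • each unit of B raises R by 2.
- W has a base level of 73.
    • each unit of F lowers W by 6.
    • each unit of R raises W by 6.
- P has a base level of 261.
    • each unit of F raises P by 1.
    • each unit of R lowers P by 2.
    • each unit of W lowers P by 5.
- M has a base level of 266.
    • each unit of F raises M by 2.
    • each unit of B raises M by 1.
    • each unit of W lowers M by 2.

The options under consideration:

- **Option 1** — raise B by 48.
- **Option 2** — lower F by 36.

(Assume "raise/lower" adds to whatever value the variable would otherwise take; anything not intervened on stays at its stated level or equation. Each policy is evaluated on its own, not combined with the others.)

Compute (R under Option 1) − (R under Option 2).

-48

Option 1 (B + 48):
  F = 86
  X = 10
  B = 23 + 48 = 71
  R = 169 − 4·86 + 6·10 + 2·71 = 27
Option 2 (F − 36):
  F = 86 − 36 = 50
  X = 10
  B = 23
  R = 169 − 4·50 + 6·10 + 2·23 = 75
R: 27 − 75 = -48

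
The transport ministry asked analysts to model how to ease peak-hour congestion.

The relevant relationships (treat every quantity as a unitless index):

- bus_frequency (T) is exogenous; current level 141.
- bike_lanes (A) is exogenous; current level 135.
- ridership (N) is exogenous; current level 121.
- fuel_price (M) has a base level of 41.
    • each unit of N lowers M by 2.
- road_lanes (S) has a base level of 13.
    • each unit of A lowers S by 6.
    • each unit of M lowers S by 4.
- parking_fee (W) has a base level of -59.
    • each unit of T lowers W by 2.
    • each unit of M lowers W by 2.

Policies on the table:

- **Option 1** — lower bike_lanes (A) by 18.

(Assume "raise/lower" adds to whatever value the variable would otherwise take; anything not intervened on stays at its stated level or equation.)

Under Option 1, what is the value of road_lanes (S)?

115

Option 1 (A − 18):
  A = 135 − 18 = 117
  N = 121
  M = 41 − 2·121 = -201
  S = 13 − 6·117 − 4·(-201) = 115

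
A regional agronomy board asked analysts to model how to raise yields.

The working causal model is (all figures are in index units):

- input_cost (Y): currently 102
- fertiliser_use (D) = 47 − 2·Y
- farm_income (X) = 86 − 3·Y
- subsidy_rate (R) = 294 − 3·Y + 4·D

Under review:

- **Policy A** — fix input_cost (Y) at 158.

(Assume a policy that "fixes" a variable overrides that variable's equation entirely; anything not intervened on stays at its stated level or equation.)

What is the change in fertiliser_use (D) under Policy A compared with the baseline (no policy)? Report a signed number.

Baseline:
  Y = 102
  D = 47 − 2·102 = -157
Policy A (Y := 158):
  Y = 158
  D = 47 − 2·158 = -269
Change in D: -269 − (-157) = -112

-112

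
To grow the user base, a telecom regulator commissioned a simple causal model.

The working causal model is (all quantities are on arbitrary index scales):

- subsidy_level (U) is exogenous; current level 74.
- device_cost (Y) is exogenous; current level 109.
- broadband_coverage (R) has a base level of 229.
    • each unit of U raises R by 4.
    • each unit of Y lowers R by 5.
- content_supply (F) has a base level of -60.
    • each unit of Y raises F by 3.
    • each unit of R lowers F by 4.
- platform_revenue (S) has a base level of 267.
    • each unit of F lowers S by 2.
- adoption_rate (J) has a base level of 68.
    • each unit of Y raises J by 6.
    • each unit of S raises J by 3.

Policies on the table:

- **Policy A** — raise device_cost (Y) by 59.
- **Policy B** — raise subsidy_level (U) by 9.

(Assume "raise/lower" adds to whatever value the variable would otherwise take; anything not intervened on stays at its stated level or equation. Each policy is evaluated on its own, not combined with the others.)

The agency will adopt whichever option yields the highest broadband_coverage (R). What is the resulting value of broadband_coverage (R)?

16

Policy A (Y + 59):
  U = 74
  Y = 109 + 59 = 168
  R = 229 + 4·74 − 5·168 = -315
Policy B (U + 9):
  U = 74 + 9 = 83
  Y = 109
  R = 229 + 4·83 − 5·109 = 16
Comparing — Policy A: R=-315, Policy B: R=16. Highest is 16 (Policy B).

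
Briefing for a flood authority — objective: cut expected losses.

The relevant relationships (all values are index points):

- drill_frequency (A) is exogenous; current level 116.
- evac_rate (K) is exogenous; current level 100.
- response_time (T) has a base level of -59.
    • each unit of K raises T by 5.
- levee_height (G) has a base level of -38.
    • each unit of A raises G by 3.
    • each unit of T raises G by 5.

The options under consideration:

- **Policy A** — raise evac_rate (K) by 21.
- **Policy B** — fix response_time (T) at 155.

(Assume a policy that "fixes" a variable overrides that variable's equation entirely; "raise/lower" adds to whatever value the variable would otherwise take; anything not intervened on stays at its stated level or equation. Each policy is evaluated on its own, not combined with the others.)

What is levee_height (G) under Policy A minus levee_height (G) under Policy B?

1955

Policy A (K + 21):
  A = 116
  K = 100 + 21 = 121
  T = -59 + 5·121 = 546
  G = -38 + 3·116 + 5·546 = 3040
Policy B (T := 155):
  A = 116
  K = 100
  T = 155
  G = -38 + 3·116 + 5·155 = 1085
G: 3040 − 1085 = 1955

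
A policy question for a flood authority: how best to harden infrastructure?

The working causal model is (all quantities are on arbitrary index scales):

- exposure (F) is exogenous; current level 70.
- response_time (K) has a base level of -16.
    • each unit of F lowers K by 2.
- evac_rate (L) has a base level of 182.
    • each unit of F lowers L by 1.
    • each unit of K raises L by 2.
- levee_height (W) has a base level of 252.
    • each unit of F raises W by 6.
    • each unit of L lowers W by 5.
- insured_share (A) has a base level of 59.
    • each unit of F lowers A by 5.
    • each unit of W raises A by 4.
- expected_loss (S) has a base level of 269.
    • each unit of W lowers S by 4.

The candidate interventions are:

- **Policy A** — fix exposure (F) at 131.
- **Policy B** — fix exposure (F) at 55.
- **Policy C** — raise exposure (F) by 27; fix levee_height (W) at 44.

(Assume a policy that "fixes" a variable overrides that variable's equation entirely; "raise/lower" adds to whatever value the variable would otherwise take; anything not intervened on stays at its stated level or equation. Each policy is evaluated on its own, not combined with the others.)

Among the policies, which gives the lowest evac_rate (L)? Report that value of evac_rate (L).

Policy A (F := 131):
  F = 131
  K = -16 − 2·131 = -278
  L = 182 − 131 + 2·(-278) = -505
Policy B (F := 55):
  F = 55
  K = -16 − 2·55 = -126
  L = 182 − 55 + 2·(-126) = -125
Policy C (F + 27, W := 44):
  F = 70 + 27 = 97
  K = -16 − 2·97 = -210
  L = 182 − 97 + 2·(-210) = -335
Comparing — Policy A: L=-505, Policy B: L=-125, Policy C: L=-335. Lowest is -505 (Policy A).

-505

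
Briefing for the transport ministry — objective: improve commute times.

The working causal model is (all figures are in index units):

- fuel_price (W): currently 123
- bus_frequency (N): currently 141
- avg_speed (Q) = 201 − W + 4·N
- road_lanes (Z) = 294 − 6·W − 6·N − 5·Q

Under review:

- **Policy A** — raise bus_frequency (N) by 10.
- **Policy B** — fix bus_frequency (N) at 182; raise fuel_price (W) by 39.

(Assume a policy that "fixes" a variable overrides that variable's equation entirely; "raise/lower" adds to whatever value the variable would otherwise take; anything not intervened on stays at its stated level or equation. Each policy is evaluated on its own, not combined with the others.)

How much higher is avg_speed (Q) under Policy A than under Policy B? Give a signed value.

Policy A (N + 10):
  W = 123
  N = 141 + 10 = 151
  Q = 201 − 123 + 4·151 = 682
Policy B (N := 182, W + 39):
  W = 123 + 39 = 162
  N = 182
  Q = 201 − 162 + 4·182 = 767
Q: 682 − 767 = -85

-85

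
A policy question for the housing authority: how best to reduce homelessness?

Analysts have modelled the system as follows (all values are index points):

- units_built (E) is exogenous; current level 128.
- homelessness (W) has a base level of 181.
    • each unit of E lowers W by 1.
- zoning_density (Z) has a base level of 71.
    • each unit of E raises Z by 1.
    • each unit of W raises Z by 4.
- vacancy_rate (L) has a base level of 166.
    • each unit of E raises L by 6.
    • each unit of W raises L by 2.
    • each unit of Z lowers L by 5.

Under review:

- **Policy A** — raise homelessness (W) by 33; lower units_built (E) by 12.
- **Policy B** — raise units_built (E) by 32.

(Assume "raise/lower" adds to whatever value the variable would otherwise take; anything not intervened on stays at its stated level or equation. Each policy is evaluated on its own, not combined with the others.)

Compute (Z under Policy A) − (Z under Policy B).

264

Policy A (W + 33, E − 12):
  E = 128 − 12 = 116
  W = 181 − 116 (+33 from intervention) = 98
  Z = 71 + 116 + 4·98 = 579
Policy B (E + 32):
  E = 128 + 32 = 160
  W = 181 − 160 = 21
  Z = 71 + 160 + 4·21 = 315
Z: 579 − 315 = 264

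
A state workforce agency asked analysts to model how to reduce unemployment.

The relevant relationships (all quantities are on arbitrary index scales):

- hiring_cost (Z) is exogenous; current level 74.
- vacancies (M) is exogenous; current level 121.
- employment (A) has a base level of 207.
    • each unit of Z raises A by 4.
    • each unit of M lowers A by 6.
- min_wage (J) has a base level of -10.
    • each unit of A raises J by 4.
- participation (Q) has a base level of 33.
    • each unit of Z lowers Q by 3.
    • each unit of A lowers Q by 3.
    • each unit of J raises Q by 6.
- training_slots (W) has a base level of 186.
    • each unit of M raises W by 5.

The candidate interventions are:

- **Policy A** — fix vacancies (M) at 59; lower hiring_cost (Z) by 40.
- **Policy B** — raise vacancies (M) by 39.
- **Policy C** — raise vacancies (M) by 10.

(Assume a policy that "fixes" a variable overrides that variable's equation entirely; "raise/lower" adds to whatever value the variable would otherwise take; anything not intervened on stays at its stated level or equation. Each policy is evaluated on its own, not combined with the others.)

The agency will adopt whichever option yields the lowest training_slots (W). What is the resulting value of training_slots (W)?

Policy A (M := 59, Z − 40):
  M = 59
  W = 186 + 5·59 = 481
Policy B (M + 39):
  M = 121 + 39 = 160
  W = 186 + 5·160 = 986
Policy C (M + 10):
  M = 121 + 10 = 131
  W = 186 + 5·131 = 841
Comparing — Policy A: W=481, Policy B: W=986, Policy C: W=841. Lowest is 481 (Policy A).

481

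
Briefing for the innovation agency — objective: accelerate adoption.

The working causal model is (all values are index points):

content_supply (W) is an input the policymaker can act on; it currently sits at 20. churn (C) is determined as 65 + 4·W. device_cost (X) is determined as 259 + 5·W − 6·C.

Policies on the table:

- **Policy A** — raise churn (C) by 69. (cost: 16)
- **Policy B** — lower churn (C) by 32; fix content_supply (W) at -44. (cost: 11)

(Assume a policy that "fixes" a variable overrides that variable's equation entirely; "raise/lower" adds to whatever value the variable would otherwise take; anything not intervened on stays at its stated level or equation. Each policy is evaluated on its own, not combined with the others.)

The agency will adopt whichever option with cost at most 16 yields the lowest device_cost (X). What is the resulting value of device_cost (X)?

Policy A (C + 69):
  W = 20
  C = 65 + 4·20 (+69 from intervention) = 214
  X = 259 + 5·20 − 6·214 = -925
Policy B (C − 32, W := -44):
  W = -44
  C = 65 + 4·(-44) (−32 from intervention) = -143
  X = 259 + 5·(-44) − 6·(-143) = 897
Comparing — Policy A: X=-925, Policy B: X=897. Lowest is -925 (Policy A).

-925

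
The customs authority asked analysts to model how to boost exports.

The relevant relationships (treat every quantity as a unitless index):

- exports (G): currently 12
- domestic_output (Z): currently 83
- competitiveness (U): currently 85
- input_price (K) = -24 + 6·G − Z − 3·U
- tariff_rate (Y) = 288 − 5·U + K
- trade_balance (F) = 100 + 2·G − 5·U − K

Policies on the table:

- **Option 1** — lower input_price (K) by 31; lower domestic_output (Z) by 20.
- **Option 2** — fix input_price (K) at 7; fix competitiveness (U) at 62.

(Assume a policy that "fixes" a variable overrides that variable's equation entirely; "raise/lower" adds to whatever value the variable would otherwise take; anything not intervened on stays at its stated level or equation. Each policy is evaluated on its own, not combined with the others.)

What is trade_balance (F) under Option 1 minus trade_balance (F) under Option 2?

Option 1 (K − 31, Z − 20):
  G = 12
  Z = 83 − 20 = 63
  U = 85
  K = -24 + 6·12 − 63 − 3·85 (−31 from intervention) = -301
  F = 100 + 2·12 − 5·85 − (-301) = 0
Option 2 (K := 7, U := 62):
  G = 12
  Z = 83
  U = 62
  K = 7
  F = 100 + 2·12 − 5·62 − 7 = -193
F: 0 − (-193) = 193

193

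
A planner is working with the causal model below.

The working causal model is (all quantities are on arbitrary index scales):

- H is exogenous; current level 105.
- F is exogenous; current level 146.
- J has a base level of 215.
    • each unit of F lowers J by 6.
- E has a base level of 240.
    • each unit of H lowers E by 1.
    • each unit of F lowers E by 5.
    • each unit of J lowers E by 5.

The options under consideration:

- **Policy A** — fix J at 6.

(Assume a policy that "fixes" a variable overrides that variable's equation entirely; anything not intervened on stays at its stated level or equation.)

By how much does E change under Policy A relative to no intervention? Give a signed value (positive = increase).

Baseline:
  H = 105
  F = 146
  J = 215 − 6·146 = -661
  E = 240 − 105 − 5·146 − 5·(-661) = 2710
Policy A (J := 6):
  H = 105
  F = 146
  J = 6
  E = 240 − 105 − 5·146 − 5·6 = -625
Change in E: -625 − 2710 = -3335

-3335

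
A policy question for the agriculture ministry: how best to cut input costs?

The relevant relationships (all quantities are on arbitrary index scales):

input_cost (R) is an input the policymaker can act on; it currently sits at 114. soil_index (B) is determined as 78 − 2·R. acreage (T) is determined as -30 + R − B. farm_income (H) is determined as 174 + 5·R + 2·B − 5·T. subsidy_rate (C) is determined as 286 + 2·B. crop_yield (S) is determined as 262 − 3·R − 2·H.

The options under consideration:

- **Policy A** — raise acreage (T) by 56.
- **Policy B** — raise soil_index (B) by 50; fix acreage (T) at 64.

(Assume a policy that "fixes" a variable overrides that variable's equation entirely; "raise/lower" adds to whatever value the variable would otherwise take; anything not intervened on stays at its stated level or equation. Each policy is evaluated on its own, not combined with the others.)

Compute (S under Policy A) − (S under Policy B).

2460

Policy A (T + 56):
  R = 114
  B = 78 − 2·114 = -150
  T = -30 + 114 − (-150) (+56 from intervention) = 290
  H = 174 + 5·114 + 2·(-150) − 5·290 = -1006
  S = 262 − 3·114 − 2·(-1006) = 1932
Policy B (B + 50, T := 64):
  R = 114
  B = 78 − 2·114 (+50 from intervention) = -100
  T = 64
  H = 174 + 5·114 + 2·(-100) − 5·64 = 224
  S = 262 − 3·114 − 2·224 = -528
S: 1932 − (-528) = 2460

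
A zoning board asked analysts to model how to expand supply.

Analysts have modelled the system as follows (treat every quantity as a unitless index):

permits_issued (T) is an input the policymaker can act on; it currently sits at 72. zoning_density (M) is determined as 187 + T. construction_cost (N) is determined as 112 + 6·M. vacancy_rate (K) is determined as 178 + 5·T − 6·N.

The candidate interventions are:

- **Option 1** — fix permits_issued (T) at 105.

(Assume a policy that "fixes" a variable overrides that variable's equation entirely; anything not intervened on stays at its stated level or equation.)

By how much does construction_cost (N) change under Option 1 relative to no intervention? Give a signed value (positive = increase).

198

Baseline:
  T = 72
  M = 187 + 72 = 259
  N = 112 + 6·259 = 1666
Option 1 (T := 105):
  T = 105
  M = 187 + 105 = 292
  N = 112 + 6·292 = 1864
Change in N: 1864 − 1666 = 198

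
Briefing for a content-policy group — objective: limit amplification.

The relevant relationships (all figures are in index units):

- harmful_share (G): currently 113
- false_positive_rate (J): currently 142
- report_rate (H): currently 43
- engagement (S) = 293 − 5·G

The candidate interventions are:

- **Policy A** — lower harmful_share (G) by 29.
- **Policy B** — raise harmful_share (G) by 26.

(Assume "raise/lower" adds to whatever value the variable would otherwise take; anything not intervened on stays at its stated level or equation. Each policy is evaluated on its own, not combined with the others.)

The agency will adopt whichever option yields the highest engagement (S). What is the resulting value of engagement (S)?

Policy A (G − 29):
  G = 113 − 29 = 84
  S = 293 − 5·84 = -127
Policy B (G + 26):
  G = 113 + 26 = 139
  S = 293 − 5·139 = -402
Comparing — Policy A: S=-127, Policy B: S=-402. Highest is -127 (Policy A).

-127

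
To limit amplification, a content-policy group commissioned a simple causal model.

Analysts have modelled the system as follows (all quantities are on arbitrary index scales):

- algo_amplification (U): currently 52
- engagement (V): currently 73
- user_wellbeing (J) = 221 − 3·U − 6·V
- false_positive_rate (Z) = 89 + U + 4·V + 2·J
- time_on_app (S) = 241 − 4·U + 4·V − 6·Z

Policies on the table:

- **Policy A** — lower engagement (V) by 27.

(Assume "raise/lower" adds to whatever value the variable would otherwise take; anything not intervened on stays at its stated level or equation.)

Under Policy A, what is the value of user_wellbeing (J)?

Policy A (V − 27):
  U = 52
  V = 73 − 27 = 46
  J = 221 − 3·52 − 6·46 = -211

-211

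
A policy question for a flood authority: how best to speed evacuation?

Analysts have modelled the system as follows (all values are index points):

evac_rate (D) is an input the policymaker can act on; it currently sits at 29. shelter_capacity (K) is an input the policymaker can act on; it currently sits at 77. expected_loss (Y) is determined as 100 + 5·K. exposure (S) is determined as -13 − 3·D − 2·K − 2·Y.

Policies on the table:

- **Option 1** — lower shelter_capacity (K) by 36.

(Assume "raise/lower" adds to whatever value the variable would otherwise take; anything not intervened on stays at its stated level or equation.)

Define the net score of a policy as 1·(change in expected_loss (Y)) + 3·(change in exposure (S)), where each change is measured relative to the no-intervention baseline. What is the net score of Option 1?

1116

Baseline:
  D = 29
  K = 77
  Y = 100 + 5·77 = 485
  S = -13 − 3·29 − 2·77 − 2·485 = -1224
Option 1 (K − 36):
  D = 29
  K = 77 − 36 = 41
  Y = 100 + 5·41 = 305
  S = -13 − 3·29 − 2·41 − 2·305 = -792
ΔY = 305 − 485 = -180; ΔS = -792 − (-1224) = 432
Score = 1·(-180) + 3·432 = 1116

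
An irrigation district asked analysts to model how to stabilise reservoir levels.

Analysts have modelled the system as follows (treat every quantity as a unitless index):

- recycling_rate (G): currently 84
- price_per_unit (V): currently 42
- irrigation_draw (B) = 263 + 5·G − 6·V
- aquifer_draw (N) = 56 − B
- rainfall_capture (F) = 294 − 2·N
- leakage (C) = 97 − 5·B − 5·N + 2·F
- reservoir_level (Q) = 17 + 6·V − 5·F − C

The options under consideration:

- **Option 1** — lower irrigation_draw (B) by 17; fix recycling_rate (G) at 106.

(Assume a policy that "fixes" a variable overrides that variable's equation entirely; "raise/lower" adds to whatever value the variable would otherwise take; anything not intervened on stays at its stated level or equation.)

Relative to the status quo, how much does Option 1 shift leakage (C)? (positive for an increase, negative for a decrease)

372

Baseline:
  G = 84
  V = 42
  B = 263 + 5·84 − 6·42 = 431
  N = 56 − 431 = -375
  F = 294 − 2·(-375) = 1044
  C = 97 − 5·431 − 5·(-375) + 2·1044 = 1905
Option 1 (B − 17, G := 106):
  G = 106
  V = 42
  B = 263 + 5·106 − 6·42 (−17 from intervention) = 524
  N = 56 − 524 = -468
  F = 294 − 2·(-468) = 1230
  C = 97 − 5·524 − 5·(-468) + 2·1230 = 2277
Change in C: 2277 − 1905 = 372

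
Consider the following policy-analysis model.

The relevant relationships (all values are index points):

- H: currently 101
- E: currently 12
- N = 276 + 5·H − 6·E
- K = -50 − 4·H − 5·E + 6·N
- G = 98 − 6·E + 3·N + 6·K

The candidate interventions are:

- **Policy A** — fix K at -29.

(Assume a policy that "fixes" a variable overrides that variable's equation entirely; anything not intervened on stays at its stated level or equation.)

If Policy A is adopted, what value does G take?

Policy A (K := -29):
  H = 101
  E = 12
  N = 276 + 5·101 − 6·12 = 709
  K = -29
  G = 98 − 6·12 + 3·709 + 6·(-29) = 1979

1979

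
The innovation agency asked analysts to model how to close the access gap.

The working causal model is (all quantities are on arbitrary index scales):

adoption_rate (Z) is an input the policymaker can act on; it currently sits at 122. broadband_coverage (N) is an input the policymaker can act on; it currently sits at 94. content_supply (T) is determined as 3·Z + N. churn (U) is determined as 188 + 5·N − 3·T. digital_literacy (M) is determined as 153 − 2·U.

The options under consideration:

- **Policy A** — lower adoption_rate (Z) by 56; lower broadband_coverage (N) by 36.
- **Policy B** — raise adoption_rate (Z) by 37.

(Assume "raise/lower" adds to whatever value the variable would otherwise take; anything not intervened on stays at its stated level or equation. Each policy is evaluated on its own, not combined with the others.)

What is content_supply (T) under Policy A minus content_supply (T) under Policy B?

-315

Policy A (Z − 56, N − 36):
  Z = 122 − 56 = 66
  N = 94 − 36 = 58
  T = 0 + 3·66 + 58 = 256
Policy B (Z + 37):
  Z = 122 + 37 = 159
  N = 94
  T = 0 + 3·159 + 94 = 571
T: 256 − 571 = -315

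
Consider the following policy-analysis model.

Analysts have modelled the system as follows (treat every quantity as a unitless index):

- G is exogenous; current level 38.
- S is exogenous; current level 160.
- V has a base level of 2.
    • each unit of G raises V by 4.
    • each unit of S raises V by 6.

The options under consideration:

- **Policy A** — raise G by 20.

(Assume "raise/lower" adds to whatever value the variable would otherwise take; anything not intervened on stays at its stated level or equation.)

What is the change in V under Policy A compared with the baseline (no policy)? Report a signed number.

Baseline:
  G = 38
  S = 160
  V = 2 + 4·38 + 6·160 = 1114
Policy A (G + 20):
  G = 38 + 20 = 58
  S = 160
  V = 2 + 4·58 + 6·160 = 1194
Change in V: 1194 − 1114 = 80

80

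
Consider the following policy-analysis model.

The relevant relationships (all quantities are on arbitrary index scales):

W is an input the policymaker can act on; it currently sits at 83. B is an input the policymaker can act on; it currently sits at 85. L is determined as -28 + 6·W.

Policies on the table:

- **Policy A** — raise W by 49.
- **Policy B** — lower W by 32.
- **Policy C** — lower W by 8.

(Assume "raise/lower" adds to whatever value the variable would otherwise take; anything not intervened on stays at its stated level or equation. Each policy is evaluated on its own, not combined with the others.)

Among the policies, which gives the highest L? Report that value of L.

Policy A (W + 49):
  W = 83 + 49 = 132
  L = -28 + 6·132 = 764
Policy B (W − 32):
  W = 83 − 32 = 51
  L = -28 + 6·51 = 278
Policy C (W − 8):
  W = 83 − 8 = 75
  L = -28 + 6·75 = 422
Comparing — Policy A: L=764, Policy B: L=278, Policy C: L=422. Highest is 764 (Policy A).

764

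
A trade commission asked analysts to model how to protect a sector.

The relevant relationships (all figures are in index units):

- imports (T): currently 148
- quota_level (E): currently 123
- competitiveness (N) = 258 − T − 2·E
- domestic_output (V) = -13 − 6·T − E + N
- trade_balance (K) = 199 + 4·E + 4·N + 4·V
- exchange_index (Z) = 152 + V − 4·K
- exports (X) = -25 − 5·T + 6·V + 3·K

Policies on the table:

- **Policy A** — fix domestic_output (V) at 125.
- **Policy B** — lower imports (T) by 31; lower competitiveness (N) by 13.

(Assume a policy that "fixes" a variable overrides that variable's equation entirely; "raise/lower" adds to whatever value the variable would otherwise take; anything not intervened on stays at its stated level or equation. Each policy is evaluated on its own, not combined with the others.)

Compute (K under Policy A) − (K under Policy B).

Policy A (V := 125):
  T = 148
  E = 123
  N = 258 − 148 − 2·123 = -136
  V = 125
  K = 199 + 4·123 + 4·(-136) + 4·125 = 647
Policy B (T − 31, N − 13):
  T = 148 − 31 = 117
  E = 123
  N = 258 − 117 − 2·123 (−13 from intervention) = -118
  V = -13 − 6·117 − 123 + (-118) = -956
  K = 199 + 4·123 + 4·(-118) + 4·(-956) = -3605
K: 647 − (-3605) = 4252

4252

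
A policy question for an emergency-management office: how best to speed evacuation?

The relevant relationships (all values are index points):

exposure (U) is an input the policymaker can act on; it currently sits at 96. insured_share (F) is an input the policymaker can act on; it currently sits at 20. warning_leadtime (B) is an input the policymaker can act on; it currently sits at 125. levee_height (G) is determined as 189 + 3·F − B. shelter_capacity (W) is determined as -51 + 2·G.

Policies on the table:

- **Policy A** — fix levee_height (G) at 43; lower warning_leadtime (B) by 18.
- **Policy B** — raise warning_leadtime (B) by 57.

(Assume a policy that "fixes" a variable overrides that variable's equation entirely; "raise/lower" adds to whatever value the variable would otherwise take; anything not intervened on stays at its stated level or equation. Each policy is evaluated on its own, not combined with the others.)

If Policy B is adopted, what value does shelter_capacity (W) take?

Policy B (B + 57):
  F = 20
  B = 125 + 57 = 182
  G = 189 + 3·20 − 182 = 67
  W = -51 + 2·67 = 83

83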